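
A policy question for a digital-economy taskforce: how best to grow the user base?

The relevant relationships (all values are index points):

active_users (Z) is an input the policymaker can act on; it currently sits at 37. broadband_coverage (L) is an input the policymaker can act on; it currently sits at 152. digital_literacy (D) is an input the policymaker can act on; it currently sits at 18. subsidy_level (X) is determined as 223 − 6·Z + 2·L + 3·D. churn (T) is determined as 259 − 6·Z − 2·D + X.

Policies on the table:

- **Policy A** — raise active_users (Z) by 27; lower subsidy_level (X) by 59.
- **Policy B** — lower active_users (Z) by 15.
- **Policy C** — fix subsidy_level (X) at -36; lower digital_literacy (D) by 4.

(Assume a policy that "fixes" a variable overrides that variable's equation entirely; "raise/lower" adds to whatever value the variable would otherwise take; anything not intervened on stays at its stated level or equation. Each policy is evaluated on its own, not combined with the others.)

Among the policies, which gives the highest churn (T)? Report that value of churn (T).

Policy A (Z + 27, X − 59):
  Z = 37 + 27 = 64
  L = 152
  D = 18
  X = 223 − 6·64 + 2·152 + 3·18 (−59 from intervention) = 138
  T = 259 − 6·64 − 2·18 + 138 = -23
Policy B (Z − 15):
  Z = 37 − 15 = 22
  L = 152
  D = 18
  X = 223 − 6·22 + 2·152 + 3·18 = 449
  T = 259 − 6·22 − 2·18 + 449 = 540
Policy C (X := -36, D − 4):
  Z = 37
  L = 152
  D = 18 − 4 = 14
  X = -36
  T = 259 − 6·37 − 2·14 + (-36) = -27
Comparing — Policy A: T=-23, Policy B: T=540, Policy C: T=-27. Highest is 540 (Policy B).

540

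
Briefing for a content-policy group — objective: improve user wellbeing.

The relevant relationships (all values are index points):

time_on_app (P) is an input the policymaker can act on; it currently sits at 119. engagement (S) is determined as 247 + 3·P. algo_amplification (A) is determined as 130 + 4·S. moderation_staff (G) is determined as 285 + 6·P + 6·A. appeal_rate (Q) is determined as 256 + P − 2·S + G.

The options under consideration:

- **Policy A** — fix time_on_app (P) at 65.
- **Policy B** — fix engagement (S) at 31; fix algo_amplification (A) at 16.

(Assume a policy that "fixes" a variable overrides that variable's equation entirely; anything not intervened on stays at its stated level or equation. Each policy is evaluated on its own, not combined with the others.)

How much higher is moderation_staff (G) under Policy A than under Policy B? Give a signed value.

Policy A (P := 65):
  P = 65
  S = 247 + 3·65 = 442
  A = 130 + 4·442 = 1898
  G = 285 + 6·65 + 6·1898 = 12063
Policy B (S := 31, A := 16):
  P = 119
  S = 31
  A = 16
  G = 285 + 6·119 + 6·16 = 1095
G: 12063 − 1095 = 10968

10968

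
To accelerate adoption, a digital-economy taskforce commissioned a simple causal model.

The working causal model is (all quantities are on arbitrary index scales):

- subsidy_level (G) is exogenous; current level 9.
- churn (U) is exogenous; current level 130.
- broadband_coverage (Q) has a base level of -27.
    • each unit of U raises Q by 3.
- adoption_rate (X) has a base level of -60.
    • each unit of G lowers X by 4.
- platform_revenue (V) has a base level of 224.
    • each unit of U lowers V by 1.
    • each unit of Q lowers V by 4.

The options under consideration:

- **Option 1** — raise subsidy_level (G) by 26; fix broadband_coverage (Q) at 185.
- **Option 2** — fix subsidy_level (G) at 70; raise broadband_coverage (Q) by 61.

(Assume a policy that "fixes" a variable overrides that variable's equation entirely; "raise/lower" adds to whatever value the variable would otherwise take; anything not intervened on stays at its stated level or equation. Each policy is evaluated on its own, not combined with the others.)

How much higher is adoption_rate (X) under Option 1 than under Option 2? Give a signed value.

140

Option 1 (G + 26, Q := 185):
  G = 9 + 26 = 35
  X = -60 − 4·35 = -200
Option 2 (G := 70, Q + 61):
  G = 70
  X = -60 − 4·70 = -340
X: -200 − (-340) = 140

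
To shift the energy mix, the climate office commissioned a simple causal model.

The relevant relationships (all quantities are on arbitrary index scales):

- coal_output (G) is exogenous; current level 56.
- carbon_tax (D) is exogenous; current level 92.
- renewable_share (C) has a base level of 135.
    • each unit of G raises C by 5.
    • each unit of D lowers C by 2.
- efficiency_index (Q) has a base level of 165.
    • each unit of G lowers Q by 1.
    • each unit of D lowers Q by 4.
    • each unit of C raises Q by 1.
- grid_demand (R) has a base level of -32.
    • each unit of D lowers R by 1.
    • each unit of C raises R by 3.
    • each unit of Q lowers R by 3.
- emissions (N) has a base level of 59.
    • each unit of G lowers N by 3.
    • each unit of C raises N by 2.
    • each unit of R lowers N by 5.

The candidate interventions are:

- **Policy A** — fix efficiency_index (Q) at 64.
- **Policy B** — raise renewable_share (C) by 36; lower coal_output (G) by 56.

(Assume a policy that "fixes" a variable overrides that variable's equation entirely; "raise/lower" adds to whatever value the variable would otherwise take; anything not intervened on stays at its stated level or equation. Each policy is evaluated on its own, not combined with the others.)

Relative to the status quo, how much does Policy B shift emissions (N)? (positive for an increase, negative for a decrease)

520

Baseline:
  G = 56
  D = 92
  C = 135 + 5·56 − 2·92 = 231
  Q = 165 − 56 − 4·92 + 231 = -28
  R = -32 − 92 + 3·231 − 3·(-28) = 653
  N = 59 − 3·56 + 2·231 − 5·653 = -2912
Policy B (C + 36, G − 56):
  G = 56 − 56 = 0
  D = 92
  C = 135 + 5·0 − 2·92 (+36 from intervention) = -13
  Q = 165 − 0 − 4·92 + (-13) = -216
  R = -32 − 92 + 3·(-13) − 3·(-216) = 485
  N = 59 − 3·0 + 2·(-13) − 5·485 = -2392
Change in N: -2392 − (-2912) = 520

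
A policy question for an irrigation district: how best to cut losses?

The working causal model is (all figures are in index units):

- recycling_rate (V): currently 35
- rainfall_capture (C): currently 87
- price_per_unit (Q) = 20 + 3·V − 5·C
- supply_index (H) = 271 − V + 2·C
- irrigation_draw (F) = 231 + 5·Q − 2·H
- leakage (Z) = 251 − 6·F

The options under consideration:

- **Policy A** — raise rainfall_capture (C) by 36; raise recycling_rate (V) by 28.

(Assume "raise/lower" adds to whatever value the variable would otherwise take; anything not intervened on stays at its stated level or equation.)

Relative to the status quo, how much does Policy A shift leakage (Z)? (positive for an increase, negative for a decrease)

3408

Baseline:
  V = 35
  C = 87
  Q = 20 + 3·35 − 5·87 = -310
  H = 271 − 35 + 2·87 = 410
  F = 231 + 5·(-310) − 2·410 = -2139
  Z = 251 − 6·(-2139) = 13085
Policy A (C + 36, V + 28):
  V = 35 + 28 = 63
  C = 87 + 36 = 123
  Q = 20 + 3·63 − 5·123 = -406
  H = 271 − 63 + 2·123 = 454
  F = 231 + 5·(-406) − 2·454 = -2707
  Z = 251 − 6·(-2707) = 16493
Change in Z: 16493 − 13085 = 3408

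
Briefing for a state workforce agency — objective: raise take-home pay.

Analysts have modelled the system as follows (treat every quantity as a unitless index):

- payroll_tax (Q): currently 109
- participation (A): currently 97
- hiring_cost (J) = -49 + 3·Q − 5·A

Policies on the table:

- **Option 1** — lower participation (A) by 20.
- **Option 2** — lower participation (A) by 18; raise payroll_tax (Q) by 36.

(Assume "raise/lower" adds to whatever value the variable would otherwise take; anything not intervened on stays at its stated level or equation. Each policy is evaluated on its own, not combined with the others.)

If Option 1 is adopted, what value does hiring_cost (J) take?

-107

Option 1 (A − 20):
  Q = 109
  A = 97 − 20 = 77
  J = -49 + 3·109 − 5·77 = -107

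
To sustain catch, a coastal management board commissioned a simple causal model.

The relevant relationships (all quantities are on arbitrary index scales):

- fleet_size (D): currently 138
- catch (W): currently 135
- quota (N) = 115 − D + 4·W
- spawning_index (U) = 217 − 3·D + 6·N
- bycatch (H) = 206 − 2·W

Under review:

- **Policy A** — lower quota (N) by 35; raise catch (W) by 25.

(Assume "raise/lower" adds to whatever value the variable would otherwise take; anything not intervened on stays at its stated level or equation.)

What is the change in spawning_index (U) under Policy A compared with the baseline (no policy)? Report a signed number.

390

Baseline:
  D = 138
  W = 135
  N = 115 − 138 + 4·135 = 517
  U = 217 − 3·138 + 6·517 = 2905
Policy A (N − 35, W + 25):
  D = 138
  W = 135 + 25 = 160
  N = 115 − 138 + 4·160 (−35 from intervention) = 582
  U = 217 − 3·138 + 6·582 = 3295
Change in U: 3295 − 2905 = 390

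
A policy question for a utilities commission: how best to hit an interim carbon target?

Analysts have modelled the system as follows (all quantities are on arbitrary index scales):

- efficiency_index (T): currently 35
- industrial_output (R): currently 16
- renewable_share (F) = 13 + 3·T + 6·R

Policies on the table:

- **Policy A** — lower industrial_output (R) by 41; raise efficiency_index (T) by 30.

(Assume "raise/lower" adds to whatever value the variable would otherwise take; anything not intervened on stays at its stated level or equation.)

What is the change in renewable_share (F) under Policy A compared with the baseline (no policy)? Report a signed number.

-156

Baseline:
  T = 35
  R = 16
  F = 13 + 3·35 + 6·16 = 214
Policy A (R − 41, T + 30):
  T = 35 + 30 = 65
  R = 16 − 41 = -25
  F = 13 + 3·65 + 6·(-25) = 58
Change in F: 58 − 214 = -156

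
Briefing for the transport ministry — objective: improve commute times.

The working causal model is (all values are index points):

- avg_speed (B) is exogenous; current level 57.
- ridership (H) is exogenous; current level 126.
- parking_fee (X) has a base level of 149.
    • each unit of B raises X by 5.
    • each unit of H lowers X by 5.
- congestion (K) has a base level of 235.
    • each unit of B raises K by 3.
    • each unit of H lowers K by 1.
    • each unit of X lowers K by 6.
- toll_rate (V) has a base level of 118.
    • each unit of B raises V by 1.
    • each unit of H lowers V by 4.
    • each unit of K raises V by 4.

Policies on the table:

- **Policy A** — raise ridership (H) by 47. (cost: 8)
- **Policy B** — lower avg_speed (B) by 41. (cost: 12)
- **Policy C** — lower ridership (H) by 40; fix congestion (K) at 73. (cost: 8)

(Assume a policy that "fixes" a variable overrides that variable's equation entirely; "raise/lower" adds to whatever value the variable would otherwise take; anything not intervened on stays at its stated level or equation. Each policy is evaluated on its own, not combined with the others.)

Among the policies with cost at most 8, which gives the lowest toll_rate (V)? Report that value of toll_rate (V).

123

Policy A (H + 47):
  B = 57
  H = 126 + 47 = 173
  X = 149 + 5·57 − 5·173 = -431
  K = 235 + 3·57 − 173 − 6·(-431) = 2819
  V = 118 + 57 − 4·173 + 4·2819 = 10759
Policy C (H − 40, K := 73):
  B = 57
  H = 126 − 40 = 86
  X = 149 + 5·57 − 5·86 = 4
  K = 73
  V = 118 + 57 − 4·86 + 4·73 = 123
Comparing — Policy A: V=10759, Policy C: V=123. Lowest is 123 (Policy C).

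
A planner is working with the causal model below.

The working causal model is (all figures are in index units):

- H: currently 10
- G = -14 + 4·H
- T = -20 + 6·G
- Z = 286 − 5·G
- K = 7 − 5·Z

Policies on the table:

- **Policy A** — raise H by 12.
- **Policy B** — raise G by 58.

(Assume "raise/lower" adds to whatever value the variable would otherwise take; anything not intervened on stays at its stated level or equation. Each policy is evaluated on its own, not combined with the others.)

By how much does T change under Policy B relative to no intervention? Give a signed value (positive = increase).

348

Baseline:
  H = 10
  G = -14 + 4·10 = 26
  T = -20 + 6·26 = 136
Policy B (G + 58):
  H = 10
  G = -14 + 4·10 (+58 from intervention) = 84
  T = -20 + 6·84 = 484
Change in T: 484 − 136 = 348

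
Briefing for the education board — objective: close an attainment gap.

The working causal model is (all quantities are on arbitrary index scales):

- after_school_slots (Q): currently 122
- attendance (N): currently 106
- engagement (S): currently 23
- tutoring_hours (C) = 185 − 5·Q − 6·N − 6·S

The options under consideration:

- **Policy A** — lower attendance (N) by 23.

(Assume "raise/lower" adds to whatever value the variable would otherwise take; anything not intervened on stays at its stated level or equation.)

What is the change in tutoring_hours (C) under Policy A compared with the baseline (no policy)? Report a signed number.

Baseline:
  Q = 122
  N = 106
  S = 23
  C = 185 − 5·122 − 6·106 − 6·23 = -1199
Policy A (N − 23):
  Q = 122
  N = 106 − 23 = 83
  S = 23
  C = 185 − 5·122 − 6·83 − 6·23 = -1061
Change in C: -1061 − (-1199) = 138

138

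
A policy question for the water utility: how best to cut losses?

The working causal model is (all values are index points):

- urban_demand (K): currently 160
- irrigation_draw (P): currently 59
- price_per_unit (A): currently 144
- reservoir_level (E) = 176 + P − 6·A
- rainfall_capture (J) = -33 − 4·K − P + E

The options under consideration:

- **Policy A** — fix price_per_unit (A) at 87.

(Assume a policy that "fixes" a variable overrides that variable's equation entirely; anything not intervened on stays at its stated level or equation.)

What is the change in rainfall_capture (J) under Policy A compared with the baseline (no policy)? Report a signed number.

Baseline:
  K = 160
  P = 59
  A = 144
  E = 176 + 59 − 6·144 = -629
  J = -33 − 4·160 − 59 + (-629) = -1361
Policy A (A := 87):
  K = 160
  P = 59
  A = 87
  E = 176 + 59 − 6·87 = -287
  J = -33 − 4·160 − 59 + (-287) = -1019
Change in J: -1019 − (-1361) = 342

342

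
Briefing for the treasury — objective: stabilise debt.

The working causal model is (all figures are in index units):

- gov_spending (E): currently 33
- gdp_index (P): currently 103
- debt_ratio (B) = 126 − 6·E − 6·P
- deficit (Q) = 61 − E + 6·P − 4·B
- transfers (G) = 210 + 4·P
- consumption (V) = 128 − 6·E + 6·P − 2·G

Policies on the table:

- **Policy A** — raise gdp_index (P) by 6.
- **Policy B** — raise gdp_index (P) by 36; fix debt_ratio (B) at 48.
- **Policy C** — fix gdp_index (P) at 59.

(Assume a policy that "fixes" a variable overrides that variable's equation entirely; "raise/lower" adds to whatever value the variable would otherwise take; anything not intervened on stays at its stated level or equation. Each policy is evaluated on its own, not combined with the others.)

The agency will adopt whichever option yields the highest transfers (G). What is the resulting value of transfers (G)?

Policy A (P + 6):
  P = 103 + 6 = 109
  G = 210 + 4·109 = 646
Policy B (P + 36, B := 48):
  P = 103 + 36 = 139
  G = 210 + 4·139 = 766
Policy C (P := 59):
  P = 59
  G = 210 + 4·59 = 446
Comparing — Policy A: G=646, Policy B: G=766, Policy C: G=446. Highest is 766 (Policy B).

766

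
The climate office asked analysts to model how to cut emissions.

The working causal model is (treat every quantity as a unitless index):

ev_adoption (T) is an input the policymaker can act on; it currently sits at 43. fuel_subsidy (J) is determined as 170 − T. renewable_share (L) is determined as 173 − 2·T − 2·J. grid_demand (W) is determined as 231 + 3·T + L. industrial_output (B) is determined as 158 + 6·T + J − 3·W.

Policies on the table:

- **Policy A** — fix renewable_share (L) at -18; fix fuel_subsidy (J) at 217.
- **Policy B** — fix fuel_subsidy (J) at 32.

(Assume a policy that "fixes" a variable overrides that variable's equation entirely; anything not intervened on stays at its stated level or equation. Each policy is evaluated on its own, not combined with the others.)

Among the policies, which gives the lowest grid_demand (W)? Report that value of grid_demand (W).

342

Policy A (L := -18, J := 217):
  T = 43
  J = 217
  L = -18
  W = 231 + 3·43 + (-18) = 342
Policy B (J := 32):
  T = 43
  J = 32
  L = 173 − 2·43 − 2·32 = 23
  W = 231 + 3·43 + 23 = 383
Comparing — Policy A: W=342, Policy B: W=383. Lowest is 342 (Policy A).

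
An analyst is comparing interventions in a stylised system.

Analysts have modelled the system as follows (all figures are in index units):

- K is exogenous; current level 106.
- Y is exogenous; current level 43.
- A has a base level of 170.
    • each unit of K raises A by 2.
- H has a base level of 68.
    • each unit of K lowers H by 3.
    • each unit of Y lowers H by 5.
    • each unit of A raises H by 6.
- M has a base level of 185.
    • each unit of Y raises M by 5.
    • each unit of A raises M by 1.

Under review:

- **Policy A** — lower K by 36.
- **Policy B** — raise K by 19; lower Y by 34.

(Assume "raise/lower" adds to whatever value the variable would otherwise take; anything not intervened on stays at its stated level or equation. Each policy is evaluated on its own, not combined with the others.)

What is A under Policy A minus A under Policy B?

Policy A (K − 36):
  K = 106 − 36 = 70
  A = 170 + 2·70 = 310
Policy B (K + 19, Y − 34):
  K = 106 + 19 = 125
  A = 170 + 2·125 = 420
A: 310 − 420 = -110

-110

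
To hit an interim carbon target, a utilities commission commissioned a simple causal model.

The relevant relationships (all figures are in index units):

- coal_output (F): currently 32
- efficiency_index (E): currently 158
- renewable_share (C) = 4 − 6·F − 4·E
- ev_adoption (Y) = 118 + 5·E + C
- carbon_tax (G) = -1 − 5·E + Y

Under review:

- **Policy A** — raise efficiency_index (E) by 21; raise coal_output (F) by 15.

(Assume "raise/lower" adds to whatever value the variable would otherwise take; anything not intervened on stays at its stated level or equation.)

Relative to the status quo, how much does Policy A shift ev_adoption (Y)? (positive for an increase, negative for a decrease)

Baseline:
  F = 32
  E = 158
  C = 4 − 6·32 − 4·158 = -820
  Y = 118 + 5·158 + (-820) = 88
Policy A (E + 21, F + 15):
  F = 32 + 15 = 47
  E = 158 + 21 = 179
  C = 4 − 6·47 − 4·179 = -994
  Y = 118 + 5·179 + (-994) = 19
Change in Y: 19 − 88 = -69

-69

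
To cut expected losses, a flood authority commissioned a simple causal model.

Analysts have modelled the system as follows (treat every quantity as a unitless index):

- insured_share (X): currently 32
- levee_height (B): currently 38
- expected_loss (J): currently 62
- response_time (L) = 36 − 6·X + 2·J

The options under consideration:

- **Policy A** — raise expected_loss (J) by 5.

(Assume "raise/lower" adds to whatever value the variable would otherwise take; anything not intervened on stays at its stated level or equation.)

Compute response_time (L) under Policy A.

Policy A (J + 5):
  X = 32
  J = 62 + 5 = 67
  L = 36 − 6·32 + 2·67 = -22

-22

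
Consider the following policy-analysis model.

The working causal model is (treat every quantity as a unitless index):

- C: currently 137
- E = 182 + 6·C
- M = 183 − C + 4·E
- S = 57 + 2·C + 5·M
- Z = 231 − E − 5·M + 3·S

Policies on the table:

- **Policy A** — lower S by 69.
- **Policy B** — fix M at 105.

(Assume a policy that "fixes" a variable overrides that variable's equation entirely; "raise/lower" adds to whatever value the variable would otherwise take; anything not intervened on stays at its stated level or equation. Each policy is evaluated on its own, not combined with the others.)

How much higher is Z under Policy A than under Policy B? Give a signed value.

Policy A (S − 69):
  C = 137
  E = 182 + 6·137 = 1004
  M = 183 − 137 + 4·1004 = 4062
  S = 57 + 2·137 + 5·4062 (−69 from intervention) = 20572
  Z = 231 − 1004 − 5·4062 + 3·20572 = 40633
Policy B (M := 105):
  C = 137
  E = 182 + 6·137 = 1004
  M = 105
  S = 57 + 2·137 + 5·105 = 856
  Z = 231 − 1004 − 5·105 + 3·856 = 1270
Z: 40633 − 1270 = 39363

39363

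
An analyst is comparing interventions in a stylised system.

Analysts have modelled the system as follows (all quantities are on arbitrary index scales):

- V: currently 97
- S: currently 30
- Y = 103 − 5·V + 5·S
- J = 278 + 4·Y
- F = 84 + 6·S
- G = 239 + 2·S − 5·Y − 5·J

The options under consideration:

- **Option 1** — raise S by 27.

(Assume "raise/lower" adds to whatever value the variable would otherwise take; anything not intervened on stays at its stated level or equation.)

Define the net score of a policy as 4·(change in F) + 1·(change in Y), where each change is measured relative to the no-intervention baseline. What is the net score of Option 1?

Baseline:
  V = 97
  S = 30
  Y = 103 − 5·97 + 5·30 = -232
  F = 84 + 6·30 = 264
Option 1 (S + 27):
  V = 97
  S = 30 + 27 = 57
  Y = 103 − 5·97 + 5·57 = -97
  F = 84 + 6·57 = 426
ΔF = 426 − 264 = 162; ΔY = -97 − (-232) = 135
Score = 4·162 + 1·135 = 783

783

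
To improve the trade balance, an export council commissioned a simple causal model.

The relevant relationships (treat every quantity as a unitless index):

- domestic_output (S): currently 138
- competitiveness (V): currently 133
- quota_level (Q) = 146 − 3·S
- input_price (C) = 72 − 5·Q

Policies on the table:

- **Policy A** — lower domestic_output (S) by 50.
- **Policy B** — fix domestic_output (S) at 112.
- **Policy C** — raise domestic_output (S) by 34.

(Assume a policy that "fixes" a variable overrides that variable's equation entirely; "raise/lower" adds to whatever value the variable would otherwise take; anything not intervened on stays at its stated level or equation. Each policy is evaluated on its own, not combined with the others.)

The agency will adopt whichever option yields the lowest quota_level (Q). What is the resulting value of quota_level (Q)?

Policy A (S − 50):
  S = 138 − 50 = 88
  Q = 146 − 3·88 = -118
Policy B (S := 112):
  S = 112
  Q = 146 − 3·112 = -190
Policy C (S + 34):
  S = 138 + 34 = 172
  Q = 146 − 3·172 = -370
Comparing — Policy A: Q=-118, Policy B: Q=-190, Policy C: Q=-370. Lowest is -370 (Policy C).

-370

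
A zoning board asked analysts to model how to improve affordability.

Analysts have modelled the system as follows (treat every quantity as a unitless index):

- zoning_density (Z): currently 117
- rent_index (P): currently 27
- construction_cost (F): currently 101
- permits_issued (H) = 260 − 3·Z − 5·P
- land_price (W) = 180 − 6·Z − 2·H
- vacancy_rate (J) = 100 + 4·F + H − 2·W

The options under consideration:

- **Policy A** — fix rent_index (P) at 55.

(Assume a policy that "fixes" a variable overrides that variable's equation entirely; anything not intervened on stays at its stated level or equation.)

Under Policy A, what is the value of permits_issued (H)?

-366

Policy A (P := 55):
  Z = 117
  P = 55
  H = 260 − 3·117 − 5·55 = -366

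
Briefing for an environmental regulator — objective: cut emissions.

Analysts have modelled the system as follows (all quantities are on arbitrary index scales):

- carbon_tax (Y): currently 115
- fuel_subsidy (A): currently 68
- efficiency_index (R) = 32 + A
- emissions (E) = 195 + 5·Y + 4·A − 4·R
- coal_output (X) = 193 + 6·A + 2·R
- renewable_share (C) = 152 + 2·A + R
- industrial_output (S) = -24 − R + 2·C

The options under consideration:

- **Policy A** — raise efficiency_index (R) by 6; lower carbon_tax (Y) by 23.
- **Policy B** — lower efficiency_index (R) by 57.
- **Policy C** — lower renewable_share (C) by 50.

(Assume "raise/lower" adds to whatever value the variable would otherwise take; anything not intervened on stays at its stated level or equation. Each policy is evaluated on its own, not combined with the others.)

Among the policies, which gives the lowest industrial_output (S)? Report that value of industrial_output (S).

Policy A (R + 6, Y − 23):
  A = 68
  R = 32 + 68 (+6 from intervention) = 106
  C = 152 + 2·68 + 106 = 394
  S = -24 − 106 + 2·394 = 658
Policy B (R − 57):
  A = 68
  R = 32 + 68 (−57 from intervention) = 43
  C = 152 + 2·68 + 43 = 331
  S = -24 − 43 + 2·331 = 595
Policy C (C − 50):
  A = 68
  R = 32 + 68 = 100
  C = 152 + 2·68 + 100 (−50 from intervention) = 338
  S = -24 − 100 + 2·338 = 552
Comparing — Policy A: S=658, Policy B: S=595, Policy C: S=552. Lowest is 552 (Policy C).

552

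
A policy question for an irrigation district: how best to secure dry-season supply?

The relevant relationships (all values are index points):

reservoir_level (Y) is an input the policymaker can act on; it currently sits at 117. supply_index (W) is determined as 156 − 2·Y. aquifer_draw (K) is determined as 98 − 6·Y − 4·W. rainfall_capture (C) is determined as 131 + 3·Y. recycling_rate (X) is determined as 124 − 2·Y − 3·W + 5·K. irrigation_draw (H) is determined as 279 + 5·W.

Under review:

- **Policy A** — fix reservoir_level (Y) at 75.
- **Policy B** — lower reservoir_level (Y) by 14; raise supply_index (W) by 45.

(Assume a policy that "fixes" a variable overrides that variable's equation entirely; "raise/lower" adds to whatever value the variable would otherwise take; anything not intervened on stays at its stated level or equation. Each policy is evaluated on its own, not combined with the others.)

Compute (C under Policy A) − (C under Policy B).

-84

Policy A (Y := 75):
  Y = 75
  C = 131 + 3·75 = 356
Policy B (Y − 14, W + 45):
  Y = 117 − 14 = 103
  C = 131 + 3·103 = 440
C: 356 − 440 = -84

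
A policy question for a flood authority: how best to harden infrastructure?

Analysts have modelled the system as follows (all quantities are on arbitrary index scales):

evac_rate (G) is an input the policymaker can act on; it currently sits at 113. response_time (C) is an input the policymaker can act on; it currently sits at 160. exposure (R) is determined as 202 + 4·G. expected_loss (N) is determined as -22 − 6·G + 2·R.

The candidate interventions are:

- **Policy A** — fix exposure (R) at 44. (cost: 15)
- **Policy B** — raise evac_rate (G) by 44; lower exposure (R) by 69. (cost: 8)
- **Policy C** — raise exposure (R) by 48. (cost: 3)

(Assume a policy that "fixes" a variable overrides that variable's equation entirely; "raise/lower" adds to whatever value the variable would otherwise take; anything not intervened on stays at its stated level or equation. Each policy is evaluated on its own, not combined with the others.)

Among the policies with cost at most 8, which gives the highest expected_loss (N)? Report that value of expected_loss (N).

704

Policy B (G + 44, R − 69):
  G = 113 + 44 = 157
  R = 202 + 4·157 (−69 from intervention) = 761
  N = -22 − 6·157 + 2·761 = 558
Policy C (R + 48):
  G = 113
  R = 202 + 4·113 (+48 from intervention) = 702
  N = -22 − 6·113 + 2·702 = 704
Comparing — Policy B: N=558, Policy C: N=704. Highest is 704 (Policy C).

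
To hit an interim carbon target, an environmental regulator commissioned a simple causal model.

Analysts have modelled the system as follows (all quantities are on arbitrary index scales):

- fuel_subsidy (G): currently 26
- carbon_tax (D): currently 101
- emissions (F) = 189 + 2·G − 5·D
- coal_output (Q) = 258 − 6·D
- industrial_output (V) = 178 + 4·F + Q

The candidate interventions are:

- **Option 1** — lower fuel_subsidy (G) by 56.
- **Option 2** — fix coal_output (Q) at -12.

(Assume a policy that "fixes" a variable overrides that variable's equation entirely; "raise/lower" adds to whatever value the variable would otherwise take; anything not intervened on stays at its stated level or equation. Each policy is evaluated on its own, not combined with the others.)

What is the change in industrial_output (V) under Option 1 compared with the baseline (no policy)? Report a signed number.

-448

Baseline:
  G = 26
  D = 101
  F = 189 + 2·26 − 5·101 = -264
  Q = 258 − 6·101 = -348
  V = 178 + 4·(-264) + (-348) = -1226
Option 1 (G − 56):
  G = 26 − 56 = -30
  D = 101
  F = 189 + 2·(-30) − 5·101 = -376
  Q = 258 − 6·101 = -348
  V = 178 + 4·(-376) + (-348) = -1674
Change in V: -1674 − (-1226) = -448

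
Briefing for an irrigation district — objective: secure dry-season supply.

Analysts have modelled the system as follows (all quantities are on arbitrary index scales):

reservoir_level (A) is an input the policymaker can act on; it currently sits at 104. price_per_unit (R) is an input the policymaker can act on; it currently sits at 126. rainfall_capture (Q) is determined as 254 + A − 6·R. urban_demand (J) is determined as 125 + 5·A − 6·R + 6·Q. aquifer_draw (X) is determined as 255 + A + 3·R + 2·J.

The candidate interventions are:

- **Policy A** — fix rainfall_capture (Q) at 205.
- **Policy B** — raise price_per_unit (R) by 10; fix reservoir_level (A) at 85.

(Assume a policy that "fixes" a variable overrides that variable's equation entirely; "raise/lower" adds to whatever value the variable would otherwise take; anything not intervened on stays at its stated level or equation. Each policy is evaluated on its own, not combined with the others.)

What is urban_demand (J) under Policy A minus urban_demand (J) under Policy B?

Policy A (Q := 205):
  A = 104
  R = 126
  Q = 205
  J = 125 + 5·104 − 6·126 + 6·205 = 1119
Policy B (R + 10, A := 85):
  A = 85
  R = 126 + 10 = 136
  Q = 254 + 85 − 6·136 = -477
  J = 125 + 5·85 − 6·136 + 6·(-477) = -3128
J: 1119 − (-3128) = 4247

4247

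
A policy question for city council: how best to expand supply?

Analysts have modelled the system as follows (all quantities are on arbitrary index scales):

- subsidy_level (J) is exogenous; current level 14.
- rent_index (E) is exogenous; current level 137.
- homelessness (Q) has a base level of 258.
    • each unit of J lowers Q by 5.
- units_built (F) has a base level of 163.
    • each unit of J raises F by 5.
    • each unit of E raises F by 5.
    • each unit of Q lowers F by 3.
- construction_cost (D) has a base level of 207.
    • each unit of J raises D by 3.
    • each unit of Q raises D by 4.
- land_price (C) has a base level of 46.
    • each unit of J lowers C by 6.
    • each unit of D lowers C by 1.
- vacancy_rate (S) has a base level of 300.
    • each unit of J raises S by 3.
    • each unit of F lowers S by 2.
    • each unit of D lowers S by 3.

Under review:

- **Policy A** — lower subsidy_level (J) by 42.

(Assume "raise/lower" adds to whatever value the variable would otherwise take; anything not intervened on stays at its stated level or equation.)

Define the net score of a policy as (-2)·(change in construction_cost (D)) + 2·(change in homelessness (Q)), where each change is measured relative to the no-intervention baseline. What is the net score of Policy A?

Baseline:
  J = 14
  Q = 258 − 5·14 = 188
  D = 207 + 3·14 + 4·188 = 1001
Policy A (J − 42):
  J = 14 − 42 = -28
  Q = 258 − 5·(-28) = 398
  D = 207 + 3·(-28) + 4·398 = 1715
ΔD = 1715 − 1001 = 714; ΔQ = 398 − 188 = 210
Score = (-2)·714 + 2·210 = -1008

-1008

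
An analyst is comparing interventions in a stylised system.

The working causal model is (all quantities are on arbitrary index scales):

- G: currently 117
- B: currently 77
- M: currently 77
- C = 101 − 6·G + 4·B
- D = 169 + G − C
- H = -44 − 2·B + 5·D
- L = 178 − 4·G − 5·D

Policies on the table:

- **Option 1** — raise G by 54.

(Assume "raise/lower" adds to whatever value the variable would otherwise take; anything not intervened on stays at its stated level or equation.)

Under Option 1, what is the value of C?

-617

Option 1 (G + 54):
  G = 117 + 54 = 171
  B = 77
  C = 101 − 6·171 + 4·77 = -617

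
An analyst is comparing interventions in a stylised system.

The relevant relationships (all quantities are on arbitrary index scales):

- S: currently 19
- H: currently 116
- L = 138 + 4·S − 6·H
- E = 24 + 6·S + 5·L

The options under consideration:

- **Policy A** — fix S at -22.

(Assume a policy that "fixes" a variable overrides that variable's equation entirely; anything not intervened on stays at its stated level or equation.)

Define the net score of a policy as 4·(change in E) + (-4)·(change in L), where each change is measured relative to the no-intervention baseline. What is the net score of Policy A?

Baseline:
  S = 19
  H = 116
  L = 138 + 4·19 − 6·116 = -482
  E = 24 + 6·19 + 5·(-482) = -2272
Policy A (S := -22):
  S = -22
  H = 116
  L = 138 + 4·(-22) − 6·116 = -646
  E = 24 + 6·(-22) + 5·(-646) = -3338
ΔE = -3338 − (-2272) = -1066; ΔL = -646 − (-482) = -164
Score = 4·(-1066) + (-4)·(-164) = -3608

-3608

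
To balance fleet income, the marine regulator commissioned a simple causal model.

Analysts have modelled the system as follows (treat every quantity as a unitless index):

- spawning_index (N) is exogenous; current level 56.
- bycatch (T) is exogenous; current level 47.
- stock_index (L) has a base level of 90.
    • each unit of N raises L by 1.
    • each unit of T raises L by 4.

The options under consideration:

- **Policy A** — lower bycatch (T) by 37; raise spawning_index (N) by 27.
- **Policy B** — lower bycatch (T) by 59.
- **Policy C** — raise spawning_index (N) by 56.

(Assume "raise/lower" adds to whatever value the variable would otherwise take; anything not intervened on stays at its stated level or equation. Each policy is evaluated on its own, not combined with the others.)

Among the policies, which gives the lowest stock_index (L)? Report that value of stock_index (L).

Policy A (T − 37, N + 27):
  N = 56 + 27 = 83
  T = 47 − 37 = 10
  L = 90 + 83 + 4·10 = 213
Policy B (T − 59):
  N = 56
  T = 47 − 59 = -12
  L = 90 + 56 + 4·(-12) = 98
Policy C (N + 56):
  N = 56 + 56 = 112
  T = 47
  L = 90 + 112 + 4·47 = 390
Comparing — Policy A: L=213, Policy B: L=98, Policy C: L=390. Lowest is 98 (Policy B).

98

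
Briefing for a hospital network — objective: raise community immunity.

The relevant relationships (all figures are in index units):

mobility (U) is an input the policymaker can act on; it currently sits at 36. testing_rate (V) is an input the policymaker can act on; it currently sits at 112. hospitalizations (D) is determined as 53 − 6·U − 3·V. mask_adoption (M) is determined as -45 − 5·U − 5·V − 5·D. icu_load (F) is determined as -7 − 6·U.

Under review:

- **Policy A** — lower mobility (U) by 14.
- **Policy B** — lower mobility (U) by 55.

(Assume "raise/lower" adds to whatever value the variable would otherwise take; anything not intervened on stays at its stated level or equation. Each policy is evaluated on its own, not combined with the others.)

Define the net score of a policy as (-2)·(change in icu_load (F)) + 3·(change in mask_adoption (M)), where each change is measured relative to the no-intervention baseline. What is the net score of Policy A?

-1218

Baseline:
  U = 36
  V = 112
  D = 53 − 6·36 − 3·112 = -499
  M = -45 − 5·36 − 5·112 − 5·(-499) = 1710
  F = -7 − 6·36 = -223
Policy A (U − 14):
  U = 36 − 14 = 22
  V = 112
  D = 53 − 6·22 − 3·112 = -415
  M = -45 − 5·22 − 5·112 − 5·(-415) = 1360
  F = -7 − 6·22 = -139
ΔF = -139 − (-223) = 84; ΔM = 1360 − 1710 = -350
Score = (-2)·84 + 3·(-350) = -1218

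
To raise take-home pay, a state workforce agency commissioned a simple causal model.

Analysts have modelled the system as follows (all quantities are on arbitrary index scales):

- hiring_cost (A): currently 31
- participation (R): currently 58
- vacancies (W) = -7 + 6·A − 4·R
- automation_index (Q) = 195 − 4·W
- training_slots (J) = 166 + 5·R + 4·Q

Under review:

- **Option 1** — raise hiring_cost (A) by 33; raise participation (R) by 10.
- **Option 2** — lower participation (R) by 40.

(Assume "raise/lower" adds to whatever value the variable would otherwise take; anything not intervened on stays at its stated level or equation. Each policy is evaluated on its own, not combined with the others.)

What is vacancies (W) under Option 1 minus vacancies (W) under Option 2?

Option 1 (A + 33, R + 10):
  A = 31 + 33 = 64
  R = 58 + 10 = 68
  W = -7 + 6·64 − 4·68 = 105
Option 2 (R − 40):
  A = 31
  R = 58 − 40 = 18
  W = -7 + 6·31 − 4·18 = 107
W: 105 − 107 = -2

-2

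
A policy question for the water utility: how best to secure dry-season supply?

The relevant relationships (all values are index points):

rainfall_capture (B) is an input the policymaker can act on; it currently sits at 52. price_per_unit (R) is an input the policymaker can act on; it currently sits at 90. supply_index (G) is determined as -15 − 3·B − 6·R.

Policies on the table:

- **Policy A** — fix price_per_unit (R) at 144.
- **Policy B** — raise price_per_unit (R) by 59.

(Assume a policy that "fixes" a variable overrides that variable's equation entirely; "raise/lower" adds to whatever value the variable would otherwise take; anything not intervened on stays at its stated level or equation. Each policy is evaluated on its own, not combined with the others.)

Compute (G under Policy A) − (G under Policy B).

30

Policy A (R := 144):
  B = 52
  R = 144
  G = -15 − 3·52 − 6·144 = -1035
Policy B (R + 59):
  B = 52
  R = 90 + 59 = 149
  G = -15 − 3·52 − 6·149 = -1065
G: -1035 − (-1065) = 30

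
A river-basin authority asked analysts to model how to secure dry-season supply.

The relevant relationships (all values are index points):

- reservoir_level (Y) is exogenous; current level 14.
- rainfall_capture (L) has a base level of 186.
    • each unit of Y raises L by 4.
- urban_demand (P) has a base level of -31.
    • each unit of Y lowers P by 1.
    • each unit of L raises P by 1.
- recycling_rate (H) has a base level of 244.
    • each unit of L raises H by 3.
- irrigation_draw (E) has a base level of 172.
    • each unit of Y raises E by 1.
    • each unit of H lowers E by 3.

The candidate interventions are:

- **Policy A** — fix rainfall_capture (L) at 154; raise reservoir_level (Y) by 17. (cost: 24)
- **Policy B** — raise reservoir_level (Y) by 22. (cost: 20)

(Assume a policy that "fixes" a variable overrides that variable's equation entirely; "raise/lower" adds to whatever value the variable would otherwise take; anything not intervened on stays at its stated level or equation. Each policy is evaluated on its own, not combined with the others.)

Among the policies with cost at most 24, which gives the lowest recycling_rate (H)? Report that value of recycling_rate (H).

706

Policy A (L := 154, Y + 17):
  Y = 14 + 17 = 31
  L = 154
  H = 244 + 3·154 = 706
Policy B (Y + 22):
  Y = 14 + 22 = 36
  L = 186 + 4·36 = 330
  H = 244 + 3·330 = 1234
Comparing — Policy A: H=706, Policy B: H=1234. Lowest is 706 (Policy A).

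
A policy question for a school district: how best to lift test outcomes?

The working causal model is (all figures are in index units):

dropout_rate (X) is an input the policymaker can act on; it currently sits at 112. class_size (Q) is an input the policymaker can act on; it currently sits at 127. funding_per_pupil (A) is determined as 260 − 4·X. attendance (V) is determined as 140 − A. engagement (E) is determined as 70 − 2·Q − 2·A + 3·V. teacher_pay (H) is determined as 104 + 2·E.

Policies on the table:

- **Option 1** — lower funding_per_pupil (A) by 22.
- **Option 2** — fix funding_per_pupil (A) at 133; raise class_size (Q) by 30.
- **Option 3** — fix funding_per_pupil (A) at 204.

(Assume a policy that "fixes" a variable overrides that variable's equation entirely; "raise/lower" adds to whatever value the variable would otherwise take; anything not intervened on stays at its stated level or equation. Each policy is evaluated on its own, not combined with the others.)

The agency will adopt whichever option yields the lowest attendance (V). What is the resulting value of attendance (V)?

-64

Option 1 (A − 22):
  X = 112
  A = 260 − 4·112 (−22 from intervention) = -210
  V = 140 − (-210) = 350
Option 2 (A := 133, Q + 30):
  X = 112
  A = 133
  V = 140 − 133 = 7
Option 3 (A := 204):
  X = 112
  A = 204
  V = 140 − 204 = -64
Comparing — Option 1: V=350, Option 2: V=7, Option 3: V=-64. Lowest is -64 (Option 3).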